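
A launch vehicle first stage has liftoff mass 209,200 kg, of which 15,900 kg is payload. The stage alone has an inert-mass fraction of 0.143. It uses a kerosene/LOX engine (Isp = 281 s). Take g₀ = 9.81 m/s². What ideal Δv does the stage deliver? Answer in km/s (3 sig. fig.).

Stage wet mass = m₀ − payload = 209,200 − 15,900 = 193,300 kg.
Stage dry mass = ε × stage wet mass = 0.143 × 193,300 = 27,641.9 kg.
Burnout mass m_f = stage dry + payload = 27,641.9 + 15,900 = 43,541.9 kg.
v_e = Isp · g₀ = 281 × 9.81 = 2756.6 m/s.
Δv = v_e · ln(209,200/43,541.9) = 2756.6 × ln(4.805) = 2756.6 × 1.5696 ≈ 4327 m/s.

Δv ≈ 4.33 km/s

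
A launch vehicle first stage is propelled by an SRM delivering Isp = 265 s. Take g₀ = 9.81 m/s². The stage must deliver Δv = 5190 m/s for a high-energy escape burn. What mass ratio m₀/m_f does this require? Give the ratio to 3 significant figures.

v_e = Isp · g₀ = 265 × 9.81 = 2599.7 m/s.
Using Δv = v_e ln(m₀/m_f): m₀/m_f = exp(Δv / v_e) = exp(5190 / 2599.7) = exp(1.9964) = 7.3627.

mass ratio ≈ 7.36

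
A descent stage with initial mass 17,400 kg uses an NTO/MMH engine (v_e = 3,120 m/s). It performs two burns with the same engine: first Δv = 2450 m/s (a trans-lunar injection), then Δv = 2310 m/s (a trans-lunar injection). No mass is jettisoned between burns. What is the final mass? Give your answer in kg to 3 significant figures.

final mass ≈ 3780 kg

After the first burn: m = 17400 × exp(−2450/3120.0) = 17400 × 0.45600 = 7,934.4 kg.
After the second burn: m = 7,934.4 × exp(−2310/3120.0) = 7,934.4 × 0.47693 = 3,784.15 kg.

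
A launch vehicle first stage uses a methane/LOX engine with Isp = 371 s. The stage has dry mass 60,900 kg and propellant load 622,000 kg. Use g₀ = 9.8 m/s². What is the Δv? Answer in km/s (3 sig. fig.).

v_e = Isp · g₀ = 371 × 9.8 = 3635.8 m/s.
m₀ = m_dry + m_prop = 60,900 + 622,000 = 682,900 kg.
Δv = v_e · ln(m₀/m_f) = 3635.8 × ln(11.21) = 3635.8 × 2.4171 ≈ 8788.1 m/s.

Δv ≈ 8.79 km/s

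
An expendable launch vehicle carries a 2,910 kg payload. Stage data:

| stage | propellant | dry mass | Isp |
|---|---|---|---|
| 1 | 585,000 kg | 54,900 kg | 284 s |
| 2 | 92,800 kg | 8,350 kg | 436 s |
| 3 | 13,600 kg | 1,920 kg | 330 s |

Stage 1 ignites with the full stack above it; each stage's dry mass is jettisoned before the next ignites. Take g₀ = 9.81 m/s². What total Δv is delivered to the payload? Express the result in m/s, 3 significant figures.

Ignition mass of stage 1 = 585,000+54,900 + 92,800+8,350 + 13,600+1,920 + 2,910 = 759,480 kg.
Stage 1: m₀ = 759,480 kg, m_f = 759,480 − 585,000 = 174,480 kg; Δv = 284×9.81×ln(4.353) = 2786.0×1.4708 ≈ 4098 m/s.
Stage 2: m₀ = 119,580 kg, m_f = 119,580 − 92,800 = 26,780 kg; Δv = 436×9.81×ln(4.465) = 4277.2×1.4963 ≈ 6400 m/s.
Stage 3: m₀ = 18,430 kg, m_f = 18,430 − 13,600 = 4,830 kg; Δv = 330×9.81×ln(3.816) = 3237.3×1.3391 ≈ 4335 m/s.
Total Δv = 4098 + 6400 + 4335 = 14833 m/s.

Δv ≈ 14800 m/s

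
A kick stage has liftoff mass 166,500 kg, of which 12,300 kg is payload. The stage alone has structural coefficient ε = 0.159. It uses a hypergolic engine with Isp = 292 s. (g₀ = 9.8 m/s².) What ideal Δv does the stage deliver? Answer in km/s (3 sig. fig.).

Δv ≈ 4.32 km/s

Stage wet mass = m₀ − payload = 166,500 − 12,300 = 154,200 kg.
Stage dry mass = ε × stage wet mass = 0.159 × 154,200 = 24,517.8 kg.
Burnout mass m_f = stage dry + payload = 24,517.8 + 12,300 = 36,817.8 kg.
v_e = Isp · g₀ = 292 × 9.8 = 2861.6 m/s.
From the ideal rocket equation, Δv = v_e · ln(166,500/36,817.8) = 2861.6 × ln(4.522) = 2861.6 × 1.5090 ≈ 4318 m/s.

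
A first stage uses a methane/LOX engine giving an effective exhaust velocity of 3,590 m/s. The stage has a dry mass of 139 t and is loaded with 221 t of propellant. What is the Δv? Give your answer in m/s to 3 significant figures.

Δv ≈ 3420 m/s

m₀ = m_dry + m_prop = 139 + 221 = 360 t.
Δv = v_e · ln(m₀/m_f) = 3590.0 × ln(2.59) = 3590.0 × 0.9516 ≈ 3416.4 m/s.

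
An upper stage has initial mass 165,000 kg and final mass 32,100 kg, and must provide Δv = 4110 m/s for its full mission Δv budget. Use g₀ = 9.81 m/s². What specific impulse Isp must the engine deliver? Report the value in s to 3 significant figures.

ln(m₀/m_f) = ln(165000/32100) = ln(5.14) = 1.6371.
From the ideal rocket equation, v_e = Δv / ln(m₀/m_f) = 4110 / 1.6371 = 2510.6 m/s.
Isp = v_e / g₀ = 2510.6 / 9.81 = 255.9 s.

Isp ≈ 256 s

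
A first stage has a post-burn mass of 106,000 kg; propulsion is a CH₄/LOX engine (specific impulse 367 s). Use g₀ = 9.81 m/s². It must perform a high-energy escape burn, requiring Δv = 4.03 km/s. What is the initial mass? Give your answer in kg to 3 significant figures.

v_e = Isp · g₀ = 367 × 9.81 = 3600.3 m/s.
By the Tsiolkovsky rocket equation, m₀/m_f = exp(Δv / v_e) = exp(4030 / 3600.3) = exp(1.1194) = 3.0629.
m₀ = m_f × 3.0629 = 106,000 × 3.0629 = 324,667 kg.

initial mass ≈ 325000 kg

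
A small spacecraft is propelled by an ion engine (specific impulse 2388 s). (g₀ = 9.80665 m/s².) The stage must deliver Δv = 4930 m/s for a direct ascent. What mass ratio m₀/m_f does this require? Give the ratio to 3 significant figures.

v_e = Isp · g₀ = 2388 × 9.80665 = 23418.3 m/s.
Rocket equation: m₀/m_f = exp(Δv / v_e) = exp(4930 / 23418.3) = exp(0.2105) = 1.2343.

mass ratio ≈ 1.23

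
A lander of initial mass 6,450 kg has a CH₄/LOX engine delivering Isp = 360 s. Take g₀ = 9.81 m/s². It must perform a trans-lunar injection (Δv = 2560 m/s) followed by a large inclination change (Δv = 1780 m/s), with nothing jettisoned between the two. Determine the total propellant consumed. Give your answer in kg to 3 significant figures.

v_e = Isp · g₀ = 360 × 9.81 = 3531.6 m/s.
After the first burn: m = 6450 × exp(−2560/3531.6) = 6450 × 0.48438 = 3,124.25 kg.
After the second burn: m = 3,124.25 × exp(−1780/3531.6) = 3,124.25 × 0.60410 = 1,887.36 kg.
Total propellant = m₀ − m_final = 6450 − 1,887.36 = 4,562.64 kg.

total propellant consumed ≈ 4560 kg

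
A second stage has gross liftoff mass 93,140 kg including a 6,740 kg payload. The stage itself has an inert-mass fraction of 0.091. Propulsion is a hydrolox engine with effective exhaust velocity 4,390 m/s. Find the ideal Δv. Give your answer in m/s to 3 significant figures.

Δv ≈ 8130 m/s

Stage wet mass = m₀ − payload = 93,140 − 6,740 = 86,400 kg.
Stage dry mass = ε × stage wet mass = 0.091 × 86,400 = 7,862.4 kg.
Burnout mass m_f = stage dry + payload = 7,862.4 + 6,740 = 14,602.4 kg.
By the Tsiolkovsky rocket equation, Δv = v_e · ln(93,140/14,602.4) = 4390.0 × ln(6.378) = 4390.0 × 1.8529 ≈ 8134 m/s.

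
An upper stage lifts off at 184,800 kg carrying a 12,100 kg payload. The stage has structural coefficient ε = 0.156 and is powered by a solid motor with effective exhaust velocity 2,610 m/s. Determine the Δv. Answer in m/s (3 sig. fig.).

Δv ≈ 4060 m/s

Stage wet mass = m₀ − payload = 184,800 − 12,100 = 172,700 kg.
Stage dry mass = ε × stage wet mass = 0.156 × 172,700 = 26,941.2 kg.
Burnout mass m_f = stage dry + payload = 26,941.2 + 12,100 = 39,041.2 kg.
Δv = v_e · ln(184,800/39,041.2) = 2610.0 × ln(4.733) = 2610.0 × 1.5547 ≈ 4058 m/s.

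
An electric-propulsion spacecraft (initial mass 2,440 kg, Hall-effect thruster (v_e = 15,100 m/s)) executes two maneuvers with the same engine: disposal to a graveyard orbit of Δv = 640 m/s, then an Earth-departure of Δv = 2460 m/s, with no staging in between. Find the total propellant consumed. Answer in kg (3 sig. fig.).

total propellant consumed ≈ 453 kg

After the first burn: m = 2440 × exp(−640/15100.0) = 2440 × 0.95850 = 2,338.74 kg.
After the second burn: m = 2,338.74 × exp(−2460/15100.0) = 2,338.74 × 0.84966 = 1,987.13 kg.
Total propellant = m₀ − m_final = 2440 − 1,987.13 = 452.87 kg.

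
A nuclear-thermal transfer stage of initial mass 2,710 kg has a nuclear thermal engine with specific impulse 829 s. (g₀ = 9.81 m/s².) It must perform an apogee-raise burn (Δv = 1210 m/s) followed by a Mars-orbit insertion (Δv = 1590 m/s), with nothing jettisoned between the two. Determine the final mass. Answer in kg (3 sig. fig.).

final mass ≈ 1920 kg

v_e = Isp · g₀ = 829 × 9.81 = 8132.5 m/s.
After the first burn: m = 2710 × exp(−1210/8132.5) = 2710 × 0.86175 = 2,335.34 kg.
After the second burn: m = 2,335.34 × exp(−1590/8132.5) = 2,335.34 × 0.82241 = 1,920.61 kg.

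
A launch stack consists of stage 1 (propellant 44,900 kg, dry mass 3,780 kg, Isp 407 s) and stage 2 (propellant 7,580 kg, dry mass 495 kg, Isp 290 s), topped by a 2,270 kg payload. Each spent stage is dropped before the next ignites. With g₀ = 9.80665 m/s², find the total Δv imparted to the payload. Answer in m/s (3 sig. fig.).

Δv ≈ 9460 m/s

Ignition mass of stage 1 = 44,900+3,780 + 7,580+495 + 2,270 = 59,025 kg.
Stage 1: m₀ = 59,025 kg, m_f = 59,025 − 44,900 = 14,125 kg; Δv = 407×9.80665×ln(4.179) = 3991.3×1.4300 ≈ 5708 m/s.
Stage 2: m₀ = 10,345 kg, m_f = 10,345 − 7,580 = 2,765 kg; Δv = 290×9.80665×ln(3.741) = 2843.9×1.3195 ≈ 3752 m/s.
Total Δv = 5708 + 3752 = 9460 m/s.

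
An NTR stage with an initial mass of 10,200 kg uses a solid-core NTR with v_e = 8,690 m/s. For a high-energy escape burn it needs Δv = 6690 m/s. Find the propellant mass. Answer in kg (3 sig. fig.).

From the ideal rocket equation, m₀/m_f = exp(Δv / v_e) = exp(6690 / 8690.0) = exp(0.7699) = 2.1594.
m_f = 10,200 / 2.1594 = 4,723.53 kg, so propellant = m₀ − m_f = 10,200 − 4,723.53 = 5,476.47 kg.

propellant mass ≈ 5480 kg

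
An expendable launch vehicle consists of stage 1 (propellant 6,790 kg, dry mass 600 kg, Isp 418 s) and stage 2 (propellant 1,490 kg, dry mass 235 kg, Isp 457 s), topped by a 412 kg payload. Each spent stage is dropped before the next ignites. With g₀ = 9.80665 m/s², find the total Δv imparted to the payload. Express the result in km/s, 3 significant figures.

Ignition mass of stage 1 = 6,790+600 + 1,490+235 + 412 = 9,527 kg.
Stage 1: m₀ = 9,527 kg, m_f = 9,527 − 6,790 = 2,737 kg; Δv = 418×9.80665×ln(3.481) = 4099.2×1.2473 ≈ 5113 m/s.
Stage 2: m₀ = 2,137 kg, m_f = 2,137 − 1,490 = 647 kg; Δv = 457×9.80665×ln(3.303) = 4481.6×1.1948 ≈ 5355 m/s.
Total Δv = 5113 + 5355 = 10468 m/s.

Δv ≈ 10.5 km/s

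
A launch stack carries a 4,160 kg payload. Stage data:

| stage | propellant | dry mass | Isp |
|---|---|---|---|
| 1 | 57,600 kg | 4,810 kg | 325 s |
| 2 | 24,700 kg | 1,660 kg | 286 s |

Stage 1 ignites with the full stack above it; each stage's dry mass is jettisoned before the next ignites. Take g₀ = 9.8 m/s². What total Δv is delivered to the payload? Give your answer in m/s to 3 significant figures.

Ignition mass of stage 1 = 57,600+4,810 + 24,700+1,660 + 4,160 = 92,930 kg.
Stage 1: m₀ = 92,930 kg, m_f = 92,930 − 57,600 = 35,330 kg; Δv = 325×9.8×ln(2.63) = 3185.0×0.9671 ≈ 3080 m/s.
Stage 2: m₀ = 30,520 kg, m_f = 30,520 − 24,700 = 5,820 kg; Δv = 286×9.8×ln(5.244) = 2802.8×1.6571 ≈ 4644 m/s.
Total Δv = 3080 + 4644 = 7724 m/s.

Δv ≈ 7720 m/s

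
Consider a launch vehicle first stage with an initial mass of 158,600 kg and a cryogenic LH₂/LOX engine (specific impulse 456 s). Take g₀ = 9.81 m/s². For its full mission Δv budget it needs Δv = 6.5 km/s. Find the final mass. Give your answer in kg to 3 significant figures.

final mass ≈ 37100 kg

v_e = Isp · g₀ = 456 × 9.81 = 4473.4 m/s.
m₀/m_f = exp(Δv / v_e) = exp(6500 / 4473.4) = exp(1.4530) = 4.2761.
m_f = m₀ / 4.2761 = 158,600 / 4.2761 = 37,089.9 kg.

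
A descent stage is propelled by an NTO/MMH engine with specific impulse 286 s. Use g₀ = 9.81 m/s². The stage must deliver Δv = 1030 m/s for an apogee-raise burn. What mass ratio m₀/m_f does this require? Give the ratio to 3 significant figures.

mass ratio ≈ 1.44

v_e = Isp · g₀ = 286 × 9.81 = 2805.7 m/s.
From the ideal rocket equation, m₀/m_f = exp(Δv / v_e) = exp(1030 / 2805.7) = exp(0.3671) = 1.4436.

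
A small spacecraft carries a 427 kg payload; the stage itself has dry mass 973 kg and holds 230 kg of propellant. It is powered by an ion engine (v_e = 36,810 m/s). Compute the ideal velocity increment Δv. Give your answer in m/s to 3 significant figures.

m₀ = payload + dry + propellant = 427 + 973 + 230 = 1,630 kg.
m_f = payload + dry = 427 + 973 = 1,400 kg.
By the Tsiolkovsky rocket equation, Δv = v_e · ln(m₀/m_f) = 36810.0 × ln(1.164) = 36810.0 × 0.1521 ≈ 5599.1 m/s.

Δv ≈ 5600 m/s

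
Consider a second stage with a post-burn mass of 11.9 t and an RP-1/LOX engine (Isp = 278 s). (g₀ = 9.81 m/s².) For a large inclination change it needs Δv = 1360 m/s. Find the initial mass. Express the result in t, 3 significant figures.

v_e = Isp · g₀ = 278 × 9.81 = 2727.2 m/s.
Rocket equation: m₀/m_f = exp(Δv / v_e) = exp(1360 / 2727.2) = exp(0.4987) = 1.6466.
m₀ = m_f × 1.6466 = 11.9 × 1.6466 = 19.5945 t.

initial mass ≈ 19.6 t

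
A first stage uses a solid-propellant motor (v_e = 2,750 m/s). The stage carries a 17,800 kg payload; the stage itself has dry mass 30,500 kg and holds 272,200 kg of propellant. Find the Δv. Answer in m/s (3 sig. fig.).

Δv ≈ 5200 m/s

m₀ = payload + dry + propellant = 17,800 + 30,500 + 272,200 = 320,500 kg.
m_f = payload + dry = 17,800 + 30,500 = 48,300 kg.
Δv = v_e · ln(m₀/m_f) = 2750.0 × ln(6.636) = 2750.0 × 1.8925 ≈ 5204.2 m/s.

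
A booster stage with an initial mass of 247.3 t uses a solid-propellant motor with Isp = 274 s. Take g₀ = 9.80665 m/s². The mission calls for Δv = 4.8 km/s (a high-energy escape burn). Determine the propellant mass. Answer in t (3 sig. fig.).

v_e = Isp · g₀ = 274 × 9.80665 = 2687.0 m/s.
m₀/m_f = exp(Δv / v_e) = exp(4800 / 2687.0) = exp(1.7864) = 5.9677.
m_f = 247.3 / 5.9677 = 41.4398 t, so propellant = m₀ − m_f = 247.3 − 41.4398 = 205.8602 t.

propellant mass ≈ 206 t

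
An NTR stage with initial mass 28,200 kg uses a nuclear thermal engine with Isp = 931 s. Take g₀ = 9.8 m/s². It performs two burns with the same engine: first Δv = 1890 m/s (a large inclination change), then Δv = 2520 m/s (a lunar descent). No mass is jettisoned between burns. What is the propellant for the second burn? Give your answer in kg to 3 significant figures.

propellant for the second burn ≈ 5530 kg

v_e = Isp · g₀ = 931 × 9.8 = 9123.8 m/s.
After the first burn: m = 28200 × exp(−1890/9123.8) = 28200 × 0.81290 = 22,923.8 kg.
After the second burn: m = 22,923.8 × exp(−2520/9123.8) = 22,923.8 × 0.75866 = 17,391.4 kg.
Second-burn propellant = 22,923.8 − 17,391.4 = 5,532.4 kg.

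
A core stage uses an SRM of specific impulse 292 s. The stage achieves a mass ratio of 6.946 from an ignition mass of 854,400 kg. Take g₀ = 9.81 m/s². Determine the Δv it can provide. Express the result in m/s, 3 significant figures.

Δv ≈ 5550 m/s

v_e = Isp · g₀ = 292 × 9.81 = 2864.5 m/s.
Using Δv = v_e ln(m₀/m_f): Δv = v_e · ln(6.946) = 2864.5 × 1.9382 ≈ 5551.9 m/s.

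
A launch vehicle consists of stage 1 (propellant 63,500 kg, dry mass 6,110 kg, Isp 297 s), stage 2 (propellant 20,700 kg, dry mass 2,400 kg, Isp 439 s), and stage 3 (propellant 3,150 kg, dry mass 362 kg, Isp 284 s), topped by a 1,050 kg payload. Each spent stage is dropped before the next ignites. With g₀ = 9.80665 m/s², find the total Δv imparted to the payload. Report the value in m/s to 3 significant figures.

Ignition mass of stage 1 = 63,500+6,110 + 20,700+2,400 + 3,150+362 + 1,050 = 97,272 kg.
Stage 1: m₀ = 97,272 kg, m_f = 97,272 − 63,500 = 33,772 kg; Δv = 297×9.80665×ln(2.88) = 2912.6×1.0579 ≈ 3081 m/s.
Stage 2: m₀ = 27,662 kg, m_f = 27,662 − 20,700 = 6,962 kg; Δv = 439×9.80665×ln(3.973) = 4305.1×1.3796 ≈ 5939 m/s.
Stage 3: m₀ = 4,562 kg, m_f = 4,562 − 3,150 = 1,412 kg; Δv = 284×9.80665×ln(3.231) = 2785.1×1.1728 ≈ 3266 m/s.
Total Δv = 3081 + 5939 + 3266 = 12286 m/s.

Δv ≈ 12300 m/s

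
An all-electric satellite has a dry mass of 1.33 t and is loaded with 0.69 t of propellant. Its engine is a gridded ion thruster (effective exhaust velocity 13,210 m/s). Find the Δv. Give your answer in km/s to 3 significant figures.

m₀ = m_dry + m_prop = 1.33 + 0.69 = 2.02 t.
From the ideal rocket equation, Δv = v_e · ln(m₀/m_f) = 13210.0 × ln(1.519) = 13210.0 × 0.4179 ≈ 5520.7 m/s.

Δv ≈ 5.52 km/s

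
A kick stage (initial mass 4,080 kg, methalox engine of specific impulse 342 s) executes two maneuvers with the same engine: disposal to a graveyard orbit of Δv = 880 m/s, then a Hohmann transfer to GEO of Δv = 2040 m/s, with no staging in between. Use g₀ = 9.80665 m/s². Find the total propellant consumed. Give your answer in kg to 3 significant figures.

total propellant consumed ≈ 2370 kg

v_e = Isp · g₀ = 342 × 9.80665 = 3353.9 m/s.
After the first burn: m = 4080 × exp(−880/3353.9) = 4080 × 0.76922 = 3,138.42 kg.
After the second burn: m = 3,138.42 × exp(−2040/3353.9) = 3,138.42 × 0.54430 = 1,708.24 kg.
Total propellant = m₀ − m_final = 4080 − 1,708.24 = 2,371.76 kg.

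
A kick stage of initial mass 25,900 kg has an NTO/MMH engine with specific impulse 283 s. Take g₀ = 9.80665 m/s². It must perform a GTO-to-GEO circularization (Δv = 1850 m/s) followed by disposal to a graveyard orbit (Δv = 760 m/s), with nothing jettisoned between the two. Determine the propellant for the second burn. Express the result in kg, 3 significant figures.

v_e = Isp · g₀ = 283 × 9.80665 = 2775.3 m/s.
After the first burn: m = 25900 × exp(−1850/2775.3) = 25900 × 0.51345 = 13,298.4 kg.
After the second burn: m = 13,298.4 × exp(−760/2775.3) = 13,298.4 × 0.76045 = 10,112.8 kg.
Second-burn propellant = 13,298.4 − 10,112.8 = 3,185.6 kg.

propellant for the second burn ≈ 3190 kg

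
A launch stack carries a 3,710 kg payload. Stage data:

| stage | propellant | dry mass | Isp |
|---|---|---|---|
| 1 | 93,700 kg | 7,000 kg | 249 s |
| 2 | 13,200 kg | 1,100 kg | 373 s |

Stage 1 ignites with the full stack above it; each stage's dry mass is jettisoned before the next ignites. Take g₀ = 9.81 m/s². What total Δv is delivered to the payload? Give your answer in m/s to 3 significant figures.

Ignition mass of stage 1 = 93,700+7,000 + 13,200+1,100 + 3,710 = 118,710 kg.
Stage 1: m₀ = 118,710 kg, m_f = 118,710 − 93,700 = 25,010 kg; Δv = 249×9.81×ln(4.747) = 2442.7×1.5574 ≈ 3804 m/s.
Stage 2: m₀ = 18,010 kg, m_f = 18,010 − 13,200 = 4,810 kg; Δv = 373×9.81×ln(3.744) = 3659.1×1.3202 ≈ 4831 m/s.
Total Δv = 3804 + 4831 = 8635 m/s.

Δv ≈ 8640 m/s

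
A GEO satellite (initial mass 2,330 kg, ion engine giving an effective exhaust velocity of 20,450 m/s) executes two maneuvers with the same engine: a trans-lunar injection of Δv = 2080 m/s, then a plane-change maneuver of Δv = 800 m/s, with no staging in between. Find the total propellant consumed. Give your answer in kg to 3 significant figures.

total propellant consumed ≈ 306 kg

After the first burn: m = 2330 × exp(−2080/20450.0) = 2330 × 0.90329 = 2,104.67 kg.
After the second burn: m = 2,104.67 × exp(−800/20450.0) = 2,104.67 × 0.96164 = 2,023.93 kg.
Total propellant = m₀ − m_final = 2330 − 2,023.93 = 306.07 kg.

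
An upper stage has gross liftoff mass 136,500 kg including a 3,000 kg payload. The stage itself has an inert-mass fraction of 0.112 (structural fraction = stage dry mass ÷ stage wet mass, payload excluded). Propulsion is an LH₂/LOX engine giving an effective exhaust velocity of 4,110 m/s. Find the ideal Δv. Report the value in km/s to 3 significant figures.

Stage wet mass = m₀ − payload = 136,500 − 3,000 = 133,500 kg.
Stage dry mass = ε × stage wet mass = 0.112 × 133,500 = 14,952 kg.
Burnout mass m_f = stage dry + payload = 14,952 + 3,000 = 17,952 kg.
From the ideal rocket equation, Δv = v_e · ln(136,500/17,952) = 4110.0 × ln(7.604) = 4110.0 × 2.0286 ≈ 8338 m/s.

Δv ≈ 8.34 km/s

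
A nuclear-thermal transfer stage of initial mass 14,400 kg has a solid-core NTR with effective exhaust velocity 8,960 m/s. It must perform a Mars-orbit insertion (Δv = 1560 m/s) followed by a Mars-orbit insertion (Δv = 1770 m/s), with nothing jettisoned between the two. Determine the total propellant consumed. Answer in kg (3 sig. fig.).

total propellant consumed ≈ 4470 kg

After the first burn: m = 14400 × exp(−1560/8960.0) = 14400 × 0.84021 = 12,099 kg.
After the second burn: m = 12,099 × exp(−1770/8960.0) = 12,099 × 0.82074 = 9,930.13 kg.
Total propellant = m₀ − m_final = 14400 − 9,930.13 = 4,469.87 kg.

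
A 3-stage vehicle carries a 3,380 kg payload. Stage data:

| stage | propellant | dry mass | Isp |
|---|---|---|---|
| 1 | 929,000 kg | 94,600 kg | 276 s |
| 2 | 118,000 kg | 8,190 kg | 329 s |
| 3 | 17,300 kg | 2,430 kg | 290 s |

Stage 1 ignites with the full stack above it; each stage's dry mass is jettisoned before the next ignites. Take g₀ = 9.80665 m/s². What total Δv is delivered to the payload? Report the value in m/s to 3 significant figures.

Ignition mass of stage 1 = 929,000+94,600 + 118,000+8,190 + 17,300+2,430 + 3,380 = 1,172,900 kg.
Stage 1: m₀ = 1,172,900 kg, m_f = 1,172,900 − 929,000 = 243,900 kg; Δv = 276×9.80665×ln(4.809) = 2706.6×1.5705 ≈ 4251 m/s.
Stage 2: m₀ = 149,300 kg, m_f = 149,300 − 118,000 = 31,300 kg; Δv = 329×9.80665×ln(4.77) = 3226.4×1.5623 ≈ 5041 m/s.
Stage 3: m₀ = 23,110 kg, m_f = 23,110 − 17,300 = 5,810 kg; Δv = 290×9.80665×ln(3.978) = 2843.9×1.3807 ≈ 3927 m/s.
Total Δv = 4251 + 5041 + 3927 = 13219 m/s.

Δv ≈ 13200 m/s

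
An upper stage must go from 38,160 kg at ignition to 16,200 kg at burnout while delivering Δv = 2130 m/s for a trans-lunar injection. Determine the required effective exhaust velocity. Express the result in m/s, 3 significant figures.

v_e ≈ 2490 m/s

ln(m₀/m_f) = ln(38160/16200) = ln(2.356) = 0.8568.
Rocket equation: v_e = Δv / ln(m₀/m_f) = 2130 / 0.8568 = 2486.1 m/s.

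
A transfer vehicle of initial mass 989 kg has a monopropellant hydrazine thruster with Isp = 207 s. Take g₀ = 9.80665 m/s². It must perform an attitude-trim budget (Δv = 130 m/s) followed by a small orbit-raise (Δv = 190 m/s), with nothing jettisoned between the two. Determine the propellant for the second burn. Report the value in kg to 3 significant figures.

v_e = Isp · g₀ = 207 × 9.80665 = 2030.0 m/s.
After the first burn: m = 989 × exp(−130/2030.0) = 989 × 0.93797 = 927.652 kg.
After the second burn: m = 927.652 × exp(−190/2030.0) = 927.652 × 0.91065 = 844.766 kg.
Second-burn propellant = 927.652 − 844.766 = 82.886 kg.

propellant for the second burn ≈ 82.9 kg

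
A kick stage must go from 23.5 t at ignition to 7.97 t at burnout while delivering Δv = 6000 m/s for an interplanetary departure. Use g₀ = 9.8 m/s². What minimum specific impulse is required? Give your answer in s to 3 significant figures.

Isp ≈ 566 s

ln(m₀/m_f) = ln(23500/7970) = ln(2.949) = 1.0813.
Rocket equation: v_e = Δv / ln(m₀/m_f) = 6000 / 1.0813 = 5548.8 m/s.
Isp = v_e / g₀ = 5548.8 / 9.8 = 566.2 s.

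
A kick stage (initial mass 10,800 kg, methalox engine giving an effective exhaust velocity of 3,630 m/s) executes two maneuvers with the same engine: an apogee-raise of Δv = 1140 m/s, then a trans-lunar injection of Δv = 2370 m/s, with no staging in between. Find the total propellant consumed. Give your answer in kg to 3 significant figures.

total propellant consumed ≈ 6690 kg

After the first burn: m = 10800 × exp(−1140/3630.0) = 10800 × 0.73048 = 7,889.18 kg.
After the second burn: m = 7,889.18 × exp(−2370/3630.0) = 7,889.18 × 0.52054 = 4,106.63 kg.
Total propellant = m₀ − m_final = 10800 − 4,106.63 = 6,693.37 kg.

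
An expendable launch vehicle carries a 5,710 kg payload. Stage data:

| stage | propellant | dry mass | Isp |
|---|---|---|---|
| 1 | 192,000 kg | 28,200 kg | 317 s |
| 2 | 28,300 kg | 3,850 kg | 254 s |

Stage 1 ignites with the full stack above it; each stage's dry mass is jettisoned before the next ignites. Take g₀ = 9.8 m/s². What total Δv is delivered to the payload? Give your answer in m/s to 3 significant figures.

Δv ≈ 7660 m/s

Ignition mass of stage 1 = 192,000+28,200 + 28,300+3,850 + 5,710 = 258,060 kg.
Stage 1: m₀ = 258,060 kg, m_f = 258,060 − 192,000 = 66,060 kg; Δv = 317×9.8×ln(3.906) = 3106.6×1.3626 ≈ 4233 m/s.
Stage 2: m₀ = 37,860 kg, m_f = 37,860 − 28,300 = 9,560 kg; Δv = 254×9.8×ln(3.96) = 2489.2×1.3763 ≈ 3426 m/s.
Total Δv = 4233 + 3426 = 7659 m/s.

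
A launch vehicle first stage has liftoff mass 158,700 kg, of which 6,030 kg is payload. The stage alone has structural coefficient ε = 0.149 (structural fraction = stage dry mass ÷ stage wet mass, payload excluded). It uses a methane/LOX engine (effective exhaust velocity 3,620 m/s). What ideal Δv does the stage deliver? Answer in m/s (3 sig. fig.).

Δv ≈ 6180 m/s

Stage wet mass = m₀ − payload = 158,700 − 6,030 = 152,670 kg.
Stage dry mass = ε × stage wet mass = 0.149 × 152,670 = 22,747.8 kg.
Burnout mass m_f = stage dry + payload = 22,747.8 + 6,030 = 28,777.8 kg.
Using Δv = v_e ln(m₀/m_f): Δv = v_e · ln(158,700/28,777.8) = 3620.0 × ln(5.515) = 3620.0 × 1.7074 ≈ 6181 m/s.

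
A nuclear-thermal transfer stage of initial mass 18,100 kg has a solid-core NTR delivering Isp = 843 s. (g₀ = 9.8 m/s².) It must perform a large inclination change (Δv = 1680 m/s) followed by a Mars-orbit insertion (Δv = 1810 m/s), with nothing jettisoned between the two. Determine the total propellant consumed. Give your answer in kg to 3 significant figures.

v_e = Isp · g₀ = 843 × 9.8 = 8261.4 m/s.
After the first burn: m = 18100 × exp(−1680/8261.4) = 18100 × 0.81599 = 14,769.4 kg.
After the second burn: m = 14,769.4 × exp(−1810/8261.4) = 14,769.4 × 0.80325 = 11,863.5 kg.
Total propellant = m₀ − m_final = 18100 − 11,863.5 = 6,236.5 kg.

total propellant consumed ≈ 6240 kg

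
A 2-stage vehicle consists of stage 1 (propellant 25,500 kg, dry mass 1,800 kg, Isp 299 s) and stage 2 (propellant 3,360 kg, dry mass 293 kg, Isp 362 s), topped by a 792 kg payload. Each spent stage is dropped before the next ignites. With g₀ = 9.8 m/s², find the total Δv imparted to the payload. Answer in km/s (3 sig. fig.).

Ignition mass of stage 1 = 25,500+1,800 + 3,360+293 + 792 = 31,745 kg.
Stage 1: m₀ = 31,745 kg, m_f = 31,745 − 25,500 = 6,245 kg; Δv = 299×9.8×ln(5.083) = 2930.2×1.6260 ≈ 4764 m/s.
Stage 2: m₀ = 4,445 kg, m_f = 4,445 − 3,360 = 1,085 kg; Δv = 362×9.8×ln(4.097) = 3547.6×1.4102 ≈ 5003 m/s.
Total Δv = 4764 + 5003 = 9767 m/s.

Δv ≈ 9.77 km/s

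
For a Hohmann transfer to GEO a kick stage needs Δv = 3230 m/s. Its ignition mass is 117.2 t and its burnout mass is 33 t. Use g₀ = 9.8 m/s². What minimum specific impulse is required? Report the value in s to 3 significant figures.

ln(m₀/m_f) = ln(117200/33000) = ln(3.552) = 1.2674.
v_e = Δv / ln(m₀/m_f) = 3230 / 1.2674 = 2548.6 m/s.
Isp = v_e / g₀ = 2548.6 / 9.8 = 260.1 s.

Isp ≈ 260 s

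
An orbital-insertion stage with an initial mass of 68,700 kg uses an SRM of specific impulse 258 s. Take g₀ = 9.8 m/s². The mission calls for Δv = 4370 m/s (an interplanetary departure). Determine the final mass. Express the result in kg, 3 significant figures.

final mass ≈ 12200 kg

v_e = Isp · g₀ = 258 × 9.8 = 2528.4 m/s.
Using Δv = v_e ln(m₀/m_f): m₀/m_f = exp(Δv / v_e) = exp(4370 / 2528.4) = exp(1.7284) = 5.6314.
m_f = m₀ / 5.6314 = 68,700 / 5.6314 = 12,199.5 kg.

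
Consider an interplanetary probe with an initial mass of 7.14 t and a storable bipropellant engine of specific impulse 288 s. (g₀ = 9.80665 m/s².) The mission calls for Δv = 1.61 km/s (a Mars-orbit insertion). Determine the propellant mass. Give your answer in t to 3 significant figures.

v_e = Isp · g₀ = 288 × 9.80665 = 2824.3 m/s.
From the ideal rocket equation, m₀/m_f = exp(Δv / v_e) = exp(1610 / 2824.3) = exp(0.5700) = 1.7684.
m_f = 7.14 / 1.7684 = 4.03755 t, so propellant = m₀ − m_f = 7.14 − 4.03755 = 3.10245 t.

propellant mass ≈ 3.10 t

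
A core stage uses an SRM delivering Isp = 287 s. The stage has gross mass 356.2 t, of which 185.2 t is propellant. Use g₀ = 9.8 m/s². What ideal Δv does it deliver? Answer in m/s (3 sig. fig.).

Δv ≈ 2060 m/s

v_e = Isp · g₀ = 287 × 9.8 = 2812.6 m/s.
m_f = m₀ − m_prop = 356.2 − 185.2 = 171 t.
Δv = v_e · ln(m₀/m_f) = 2812.6 × ln(2.083) = 2812.6 × 0.7338 ≈ 2064.0 m/s.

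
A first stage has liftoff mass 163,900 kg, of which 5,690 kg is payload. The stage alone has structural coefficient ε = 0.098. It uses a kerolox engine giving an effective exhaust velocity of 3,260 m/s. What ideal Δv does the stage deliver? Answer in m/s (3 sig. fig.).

Δv ≈ 6670 m/s

Stage wet mass = m₀ − payload = 163,900 − 5,690 = 158,210 kg.
Stage dry mass = ε × stage wet mass = 0.098 × 158,210 = 15,504.6 kg.
Burnout mass m_f = stage dry + payload = 15,504.6 + 5,690 = 21,194.6 kg.
From the ideal rocket equation, Δv = v_e · ln(163,900/21,194.6) = 3260.0 × ln(7.733) = 3260.0 × 2.0455 ≈ 6668 m/s.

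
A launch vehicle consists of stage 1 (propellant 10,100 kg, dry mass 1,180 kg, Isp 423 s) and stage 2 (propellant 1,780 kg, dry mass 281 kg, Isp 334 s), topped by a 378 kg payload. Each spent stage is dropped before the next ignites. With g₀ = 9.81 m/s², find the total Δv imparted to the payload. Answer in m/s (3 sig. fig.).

Δv ≈ 9820 m/s

Ignition mass of stage 1 = 10,100+1,180 + 1,780+281 + 378 = 13,719 kg.
Stage 1: m₀ = 13,719 kg, m_f = 13,719 − 10,100 = 3,619 kg; Δv = 423×9.81×ln(3.791) = 4149.6×1.3326 ≈ 5530 m/s.
Stage 2: m₀ = 2,439 kg, m_f = 2,439 − 1,780 = 659 kg; Δv = 334×9.81×ln(3.701) = 3276.5×1.3086 ≈ 4288 m/s.
Total Δv = 5530 + 4288 = 9818 m/s.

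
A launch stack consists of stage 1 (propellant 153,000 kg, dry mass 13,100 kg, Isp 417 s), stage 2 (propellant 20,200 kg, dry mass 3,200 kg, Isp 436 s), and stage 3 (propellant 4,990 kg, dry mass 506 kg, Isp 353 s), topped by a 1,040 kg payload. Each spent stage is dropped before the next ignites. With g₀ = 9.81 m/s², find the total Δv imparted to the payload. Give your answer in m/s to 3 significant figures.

Δv ≈ 16000 m/s

Ignition mass of stage 1 = 153,000+13,100 + 20,200+3,200 + 4,990+506 + 1,040 = 196,036 kg.
Stage 1: m₀ = 196,036 kg, m_f = 196,036 − 153,000 = 43,036 kg; Δv = 417×9.81×ln(4.555) = 4090.8×1.5163 ≈ 6203 m/s.
Stage 2: m₀ = 29,936 kg, m_f = 29,936 − 20,200 = 9,736 kg; Δv = 436×9.81×ln(3.075) = 4277.2×1.1232 ≈ 4804 m/s.
Stage 3: m₀ = 6,536 kg, m_f = 6,536 − 4,990 = 1,546 kg; Δv = 353×9.81×ln(4.228) = 3462.9×1.4417 ≈ 4992 m/s.
Total Δv = 6203 + 4804 + 4992 = 15999 m/s.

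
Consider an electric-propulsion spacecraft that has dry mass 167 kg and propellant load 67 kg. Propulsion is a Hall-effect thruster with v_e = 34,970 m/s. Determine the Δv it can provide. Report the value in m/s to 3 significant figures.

Δv ≈ 11800 m/s

m₀ = m_dry + m_prop = 167 + 67 = 234 kg.
Δv = v_e · ln(m₀/m_f) = 34970.0 × ln(1.401) = 34970.0 × 0.3373 ≈ 11796.3 m/s.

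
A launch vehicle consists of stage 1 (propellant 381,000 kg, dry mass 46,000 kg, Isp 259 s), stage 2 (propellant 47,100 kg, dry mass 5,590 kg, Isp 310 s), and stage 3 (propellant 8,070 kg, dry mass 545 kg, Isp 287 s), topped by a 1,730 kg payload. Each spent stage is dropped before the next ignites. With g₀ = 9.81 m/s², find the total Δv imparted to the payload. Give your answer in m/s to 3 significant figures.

Δv ≈ 12300 m/s

Ignition mass of stage 1 = 381,000+46,000 + 47,100+5,590 + 8,070+545 + 1,730 = 490,035 kg.
Stage 1: m₀ = 490,035 kg, m_f = 490,035 − 381,000 = 109,035 kg; Δv = 259×9.81×ln(4.494) = 2540.8×1.5028 ≈ 3818 m/s.
Stage 2: m₀ = 63,035 kg, m_f = 63,035 − 47,100 = 15,935 kg; Δv = 310×9.81×ln(3.956) = 3041.1×1.3752 ≈ 4182 m/s.
Stage 3: m₀ = 10,345 kg, m_f = 10,345 − 8,070 = 2,275 kg; Δv = 287×9.81×ln(4.547) = 2815.5×1.5145 ≈ 4264 m/s.
Total Δv = 3818 + 4182 + 4264 = 12264 m/s.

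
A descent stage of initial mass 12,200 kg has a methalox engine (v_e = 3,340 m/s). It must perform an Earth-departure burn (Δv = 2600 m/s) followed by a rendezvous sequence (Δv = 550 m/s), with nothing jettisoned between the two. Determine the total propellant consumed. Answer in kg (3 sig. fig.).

After the first burn: m = 12200 × exp(−2600/3340.0) = 12200 × 0.45912 = 5,601.26 kg.
After the second burn: m = 5,601.26 × exp(−550/3340.0) = 5,601.26 × 0.84817 = 4,750.82 kg.
Total propellant = m₀ − m_final = 12200 − 4,750.82 = 7,449.18 kg.

total propellant consumed ≈ 7450 kg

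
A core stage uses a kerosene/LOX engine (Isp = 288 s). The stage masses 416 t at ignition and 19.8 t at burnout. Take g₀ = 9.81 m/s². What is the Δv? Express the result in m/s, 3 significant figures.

Δv ≈ 8600 m/s

v_e = Isp · g₀ = 288 × 9.81 = 2825.3 m/s.
Rocket equation: Δv = v_e · ln(m₀/m_f) = 2825.3 × ln(21.01) = 2825.3 × 3.0450 ≈ 8603.0 m/s.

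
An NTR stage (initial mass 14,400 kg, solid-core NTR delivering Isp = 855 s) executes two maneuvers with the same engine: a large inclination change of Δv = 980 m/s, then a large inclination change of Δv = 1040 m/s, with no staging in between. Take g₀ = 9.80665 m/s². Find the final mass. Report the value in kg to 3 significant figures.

final mass ≈ 11300 kg

v_e = Isp · g₀ = 855 × 9.80665 = 8384.7 m/s.
After the first burn: m = 14400 × exp(−980/8384.7) = 14400 × 0.88969 = 12,811.5 kg.
After the second burn: m = 12,811.5 × exp(−1040/8384.7) = 12,811.5 × 0.88335 = 11,317 kg.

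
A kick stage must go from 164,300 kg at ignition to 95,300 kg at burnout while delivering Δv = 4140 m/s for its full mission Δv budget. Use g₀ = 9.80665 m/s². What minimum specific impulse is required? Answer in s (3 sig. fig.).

ln(m₀/m_f) = ln(164300/95300) = ln(1.724) = 0.5447.
Rocket equation: v_e = Δv / ln(m₀/m_f) = 4140 / 0.5447 = 7601.0 m/s.
Isp = v_e / g₀ = 7601.0 / 9.80665 = 775.1 s.

Isp ≈ 775 s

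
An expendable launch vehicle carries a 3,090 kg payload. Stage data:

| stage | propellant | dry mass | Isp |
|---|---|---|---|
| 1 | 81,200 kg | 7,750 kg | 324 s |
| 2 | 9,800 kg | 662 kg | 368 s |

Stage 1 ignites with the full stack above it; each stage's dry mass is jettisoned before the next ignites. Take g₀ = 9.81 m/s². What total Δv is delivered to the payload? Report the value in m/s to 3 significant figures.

Δv ≈ 9630 m/s

Ignition mass of stage 1 = 81,200+7,750 + 9,800+662 + 3,090 = 102,502 kg.
Stage 1: m₀ = 102,502 kg, m_f = 102,502 − 81,200 = 21,302 kg; Δv = 324×9.81×ln(4.812) = 3178.4×1.5711 ≈ 4994 m/s.
Stage 2: m₀ = 13,552 kg, m_f = 13,552 − 9,800 = 3,752 kg; Δv = 368×9.81×ln(3.612) = 3610.1×1.2842 ≈ 4636 m/s.
Total Δv = 4994 + 4636 = 9630 m/s.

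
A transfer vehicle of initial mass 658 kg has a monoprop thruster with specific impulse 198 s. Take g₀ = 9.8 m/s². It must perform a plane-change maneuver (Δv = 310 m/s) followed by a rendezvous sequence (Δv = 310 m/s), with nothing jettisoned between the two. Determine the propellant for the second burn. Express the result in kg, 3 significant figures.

v_e = Isp · g₀ = 198 × 9.8 = 1940.4 m/s.
After the first burn: m = 658 × exp(−310/1940.4) = 658 × 0.85235 = 560.846 kg.
After the second burn: m = 560.846 × exp(−310/1940.4) = 560.846 × 0.85235 = 478.037 kg.
Second-burn propellant = 560.846 − 478.037 = 82.809 kg.

propellant for the second burn ≈ 82.8 kg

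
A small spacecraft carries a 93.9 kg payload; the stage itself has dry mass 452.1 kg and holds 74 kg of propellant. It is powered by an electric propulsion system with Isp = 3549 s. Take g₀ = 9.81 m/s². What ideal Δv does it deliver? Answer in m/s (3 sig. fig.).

v_e = Isp · g₀ = 3549 × 9.81 = 34815.7 m/s.
m₀ = payload + dry + propellant = 93.9 + 452.1 + 74 = 620 kg.
m_f = payload + dry = 93.9 + 452.1 = 546 kg.
Δv = v_e · ln(m₀/m_f) = 34815.7 × ln(1.136) = 34815.7 × 0.1271 ≈ 4425.1 m/s.

Δv ≈ 4430 m/s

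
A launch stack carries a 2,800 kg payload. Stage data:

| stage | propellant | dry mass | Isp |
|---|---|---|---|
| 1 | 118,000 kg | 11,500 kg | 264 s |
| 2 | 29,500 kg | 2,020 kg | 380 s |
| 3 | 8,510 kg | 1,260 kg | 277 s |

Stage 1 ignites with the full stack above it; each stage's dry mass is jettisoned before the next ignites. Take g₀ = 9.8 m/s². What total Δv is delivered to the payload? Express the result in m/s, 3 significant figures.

Ignition mass of stage 1 = 118,000+11,500 + 29,500+2,020 + 8,510+1,260 + 2,800 = 173,590 kg.
Stage 1: m₀ = 173,590 kg, m_f = 173,590 − 118,000 = 55,590 kg; Δv = 264×9.8×ln(3.123) = 2587.2×1.1387 ≈ 2946 m/s.
Stage 2: m₀ = 44,090 kg, m_f = 44,090 − 29,500 = 14,590 kg; Δv = 380×9.8×ln(3.022) = 3724.0×1.1059 ≈ 4118 m/s.
Stage 3: m₀ = 12,570 kg, m_f = 12,570 − 8,510 = 4,060 kg; Δv = 277×9.8×ln(3.096) = 2714.6×1.1301 ≈ 3068 m/s.
Total Δv = 2946 + 4118 + 3068 = 10132 m/s.

Δv ≈ 10100 m/s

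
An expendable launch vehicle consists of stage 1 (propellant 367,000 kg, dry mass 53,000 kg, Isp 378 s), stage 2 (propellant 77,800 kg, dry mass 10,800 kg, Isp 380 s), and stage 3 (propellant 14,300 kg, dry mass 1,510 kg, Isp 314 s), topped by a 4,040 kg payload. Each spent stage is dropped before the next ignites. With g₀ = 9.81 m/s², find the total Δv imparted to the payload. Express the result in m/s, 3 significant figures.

Ignition mass of stage 1 = 367,000+53,000 + 77,800+10,800 + 14,300+1,510 + 4,040 = 528,450 kg.
Stage 1: m₀ = 528,450 kg, m_f = 528,450 − 367,000 = 161,450 kg; Δv = 378×9.81×ln(3.273) = 3708.2×1.1858 ≈ 4397 m/s.
Stage 2: m₀ = 108,450 kg, m_f = 108,450 − 77,800 = 30,650 kg; Δv = 380×9.81×ln(3.538) = 3727.8×1.2637 ≈ 4711 m/s.
Stage 3: m₀ = 19,850 kg, m_f = 19,850 − 14,300 = 5,550 kg; Δv = 314×9.81×ln(3.577) = 3080.3×1.2744 ≈ 3926 m/s.
Total Δv = 4397 + 4711 + 3926 = 13034 m/s.

Δv ≈ 13000 m/s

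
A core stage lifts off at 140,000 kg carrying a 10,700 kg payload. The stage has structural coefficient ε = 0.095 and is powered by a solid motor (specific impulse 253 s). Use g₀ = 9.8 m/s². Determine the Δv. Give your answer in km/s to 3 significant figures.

Δv ≈ 4.48 km/s

Stage wet mass = m₀ − payload = 140,000 − 10,700 = 129,300 kg.
Stage dry mass = ε × stage wet mass = 0.095 × 129,300 = 12,283.5 kg.
Burnout mass m_f = stage dry + payload = 12,283.5 + 10,700 = 22,983.5 kg.
v_e = Isp · g₀ = 253 × 9.8 = 2479.4 m/s.
Rocket equation: Δv = v_e · ln(140,000/22,983.5) = 2479.4 × ln(6.091) = 2479.4 × 1.8069 ≈ 4480 m/s.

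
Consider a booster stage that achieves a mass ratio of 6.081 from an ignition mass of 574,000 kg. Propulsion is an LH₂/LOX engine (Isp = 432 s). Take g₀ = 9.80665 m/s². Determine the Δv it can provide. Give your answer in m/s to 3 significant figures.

Δv ≈ 7650 m/s

v_e = Isp · g₀ = 432 × 9.80665 = 4236.5 m/s.
Using Δv = v_e ln(m₀/m_f): Δv = v_e · ln(6.081) = 4236.5 × 1.8052 ≈ 7647.6 m/s.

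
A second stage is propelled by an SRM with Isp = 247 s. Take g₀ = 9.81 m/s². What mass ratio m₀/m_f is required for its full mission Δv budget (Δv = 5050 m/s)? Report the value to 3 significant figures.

mass ratio ≈ 8.04

v_e = Isp · g₀ = 247 × 9.81 = 2423.1 m/s.
From the ideal rocket equation, m₀/m_f = exp(Δv / v_e) = exp(5050 / 2423.1) = exp(2.0841) = 8.0376.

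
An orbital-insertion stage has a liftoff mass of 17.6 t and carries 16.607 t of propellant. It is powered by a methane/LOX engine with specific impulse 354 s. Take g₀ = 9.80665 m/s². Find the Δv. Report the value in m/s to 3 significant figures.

Δv ≈ 9980 m/s

v_e = Isp · g₀ = 354 × 9.80665 = 3471.6 m/s.
m_f = m₀ − m_prop = 17.6 − 16.607 = 0.993 t.
Using Δv = v_e ln(m₀/m_f): Δv = v_e · ln(m₀/m_f) = 3471.6 × ln(17.72) = 3471.6 × 2.8749 ≈ 9980.5 m/s.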